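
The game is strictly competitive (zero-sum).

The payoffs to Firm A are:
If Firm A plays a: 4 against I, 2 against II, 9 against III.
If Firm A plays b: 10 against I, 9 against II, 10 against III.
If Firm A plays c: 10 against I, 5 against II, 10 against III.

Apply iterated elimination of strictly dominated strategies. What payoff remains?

Column I is strictly dominated by II for Firm B (2<4, 9<10, 5<10); eliminate I.
Column III is strictly dominated by II for Firm B (2<9, 9<10, 5<10); eliminate III.
Row a is strictly dominated by row b (9>2); eliminate a.
Row c is strictly dominated by row b (9>5); eliminate c.
Only (b, II) remains, with payoff 9.

9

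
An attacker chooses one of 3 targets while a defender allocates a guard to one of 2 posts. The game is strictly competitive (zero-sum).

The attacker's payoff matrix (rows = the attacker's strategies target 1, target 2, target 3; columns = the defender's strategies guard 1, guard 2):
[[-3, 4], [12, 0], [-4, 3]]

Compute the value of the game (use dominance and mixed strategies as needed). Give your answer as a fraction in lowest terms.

Row target 3 is strictly dominated by row target 1, so the attacker never plays it.
The remaining 2×2 game on (target 1, target 2) × (guard 1, guard 2) has no saddle point. Let the attacker play target 1 with probability p; indifference gives −3p + 12(1−p) = 4p, so p = 12/19.
Similarly the defender's optimal q on guard 1 is 4/19, and the value is -3·(4/19) + (4)·(15/19) = 48/19.

48/19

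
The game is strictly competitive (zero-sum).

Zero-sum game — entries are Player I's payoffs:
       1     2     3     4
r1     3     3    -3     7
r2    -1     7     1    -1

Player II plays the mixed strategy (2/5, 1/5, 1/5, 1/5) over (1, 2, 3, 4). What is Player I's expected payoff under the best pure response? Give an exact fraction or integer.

13/5

r1: (3)·(2/5) + (3)·(1/5) + (-3)·(1/5) + (7)·(1/5) = 13/5.
r2: (-1)·(2/5) + (7)·(1/5) + (1)·(1/5) + (-1)·(1/5) = 1.
The best pure response is r1 with expected payoff 13/5.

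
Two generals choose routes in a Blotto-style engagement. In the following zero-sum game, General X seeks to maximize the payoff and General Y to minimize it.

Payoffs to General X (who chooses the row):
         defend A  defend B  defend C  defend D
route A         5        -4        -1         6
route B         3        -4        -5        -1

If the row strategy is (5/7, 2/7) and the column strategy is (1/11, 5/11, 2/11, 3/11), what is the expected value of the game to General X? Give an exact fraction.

Against (1/11, 5/11, 2/11, 3/11), each row's expected payoff is route A: 1/11; route B: -30/11.
Taking the (5/7, 2/7)-weighted average: (5/7)·(1/11) + (2/7)·(-30/11) = -5/7.

-5/7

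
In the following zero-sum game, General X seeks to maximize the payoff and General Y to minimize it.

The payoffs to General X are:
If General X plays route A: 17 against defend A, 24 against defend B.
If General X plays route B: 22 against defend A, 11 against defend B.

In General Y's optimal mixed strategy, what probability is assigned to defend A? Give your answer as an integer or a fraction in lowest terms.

Row minima are 17 and 11, so General X's maximin is 17; column maxima are 22 and 24, so General Y's minimax is 22. These differ, so the equilibrium is in mixed strategies.
Let General Y play defend A with probability q. General X is indifferent when 17q + 24(1−q) = 22q + 11(1−q), giving q = 13/18.

13/18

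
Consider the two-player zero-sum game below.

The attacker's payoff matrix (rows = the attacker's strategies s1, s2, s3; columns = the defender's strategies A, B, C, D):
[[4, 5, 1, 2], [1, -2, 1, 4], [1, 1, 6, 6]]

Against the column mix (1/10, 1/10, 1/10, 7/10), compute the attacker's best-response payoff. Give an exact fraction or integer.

5

s1: (4)·(1/10) + (5)·(1/10) + (1)·(1/10) + (2)·(7/10) = 12/5.
s2: (1)·(1/10) + (-2)·(1/10) + (1)·(1/10) + (4)·(7/10) = 14/5.
s3: (1)·(1/10) + (1)·(1/10) + (6)·(1/10) + (6)·(7/10) = 5.
The best pure response is s3 with expected payoff 5.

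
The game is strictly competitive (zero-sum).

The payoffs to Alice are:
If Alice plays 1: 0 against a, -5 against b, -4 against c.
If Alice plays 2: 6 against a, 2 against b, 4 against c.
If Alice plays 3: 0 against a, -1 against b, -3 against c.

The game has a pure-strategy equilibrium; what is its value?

Row minima: -5, 2, -3 → Alice's maximin is 2.
Column maxima: 6, 2, 4 → Bob's minimax is 2.
They coincide at (2, b), so the value is 2.

2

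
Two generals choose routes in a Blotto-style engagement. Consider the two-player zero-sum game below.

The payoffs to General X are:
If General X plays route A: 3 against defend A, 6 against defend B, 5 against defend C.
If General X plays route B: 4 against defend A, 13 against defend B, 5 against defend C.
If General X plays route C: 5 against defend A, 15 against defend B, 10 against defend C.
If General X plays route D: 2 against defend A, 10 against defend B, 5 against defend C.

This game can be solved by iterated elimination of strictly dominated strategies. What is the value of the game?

Column defend B is strictly dominated by defend A for General Y (3<6, 4<13, 5<15, 2<10); eliminate defend B.
Row route A is strictly dominated by row route C (5>3, 10>5); eliminate route A.
Row route B is strictly dominated by row route C (5>4, 10>5); eliminate route B.
Row route D is strictly dominated by row route C (5>2, 10>5); eliminate route D.
Column defend C is strictly dominated by defend A for General Y (5<10); eliminate defend C.
Only (route C, defend A) remains, with payoff 5.

5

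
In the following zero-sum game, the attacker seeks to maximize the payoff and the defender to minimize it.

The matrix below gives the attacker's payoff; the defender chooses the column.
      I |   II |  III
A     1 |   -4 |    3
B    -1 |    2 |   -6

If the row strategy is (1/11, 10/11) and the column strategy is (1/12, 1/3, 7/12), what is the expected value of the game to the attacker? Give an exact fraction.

-86/33

Against (1/12, 1/3, 7/12), each row's expected payoff is A: 1/2; B: -35/12.
Taking the (1/11, 10/11)-weighted average: (1/11)·(1/2) + (10/11)·(-35/12) = -86/33.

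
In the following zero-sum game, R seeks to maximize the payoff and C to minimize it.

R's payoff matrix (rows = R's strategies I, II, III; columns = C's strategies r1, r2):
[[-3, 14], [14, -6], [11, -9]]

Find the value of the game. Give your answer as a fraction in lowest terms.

Row III is strictly dominated by row II, so R never plays it.
The remaining 2×2 game on (I, II) × (r1, r2) has no saddle point. Let R play I with probability p; indifference gives −3p + 14(1−p) = 14p − 6(1−p), so p = 20/37.
Similarly C's optimal q on r1 is 20/37, and the value is -3·(20/37) + (14)·(17/37) = 178/37.

178/37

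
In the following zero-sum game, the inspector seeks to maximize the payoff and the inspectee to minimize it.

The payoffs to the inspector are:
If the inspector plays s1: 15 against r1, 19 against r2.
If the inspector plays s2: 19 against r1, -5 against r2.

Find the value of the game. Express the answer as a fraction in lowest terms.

109/7

Row minima are 15 and -5, so the inspector's maximin is 15; column maxima are 19 and 19, so the inspectee's minimax is 19. These differ, so the equilibrium is in mixed strategies.
Let the inspector play s1 with probability p. The inspectee is indifferent when 15p + 19(1−p) = 19p − 5(1−p), giving p = 6/7.
Let the inspectee play r1 with probability q. The inspector is indifferent when 15q + 19(1−q) = 19q − 5(1−q), giving q = 6/7.
The value is 15·(6/7) + (19)·(1/7) = 109/7.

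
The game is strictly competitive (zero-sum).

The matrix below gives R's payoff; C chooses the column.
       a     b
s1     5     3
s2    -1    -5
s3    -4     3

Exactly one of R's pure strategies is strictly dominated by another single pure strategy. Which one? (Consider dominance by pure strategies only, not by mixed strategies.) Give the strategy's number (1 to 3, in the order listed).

Compare s2 with s1: 5 > -1, 3 > -5.
So s1 strictly dominates s2 for R; s2 is strictly dominated.

2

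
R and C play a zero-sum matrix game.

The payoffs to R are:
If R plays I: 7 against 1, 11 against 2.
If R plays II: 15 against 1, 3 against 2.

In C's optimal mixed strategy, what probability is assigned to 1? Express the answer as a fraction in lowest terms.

1/2

Row minima are 7 and 3, so R's maximin is 7; column maxima are 15 and 11, so C's minimax is 11. These differ, so the equilibrium is in mixed strategies.
Let C play 1 with probability q. R is indifferent when 7q + 11(1−q) = 15q + 3(1−q), giving q = 1/2.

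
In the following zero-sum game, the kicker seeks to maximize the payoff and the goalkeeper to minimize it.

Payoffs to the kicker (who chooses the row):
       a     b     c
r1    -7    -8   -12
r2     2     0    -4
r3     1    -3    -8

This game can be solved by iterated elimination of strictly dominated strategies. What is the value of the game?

Row r1 is strictly dominated by row r2 (2>-7, 0>-8, -4>-12); eliminate r1.
Row r3 is strictly dominated by row r2 (2>1, 0>-3, -4>-8); eliminate r3.
Column a is strictly dominated by b for the goalkeeper (0<2); eliminate a.
Column b is strictly dominated by c for the goalkeeper (-4<0); eliminate b.
Only (r2, c) remains, with payoff -4.

-4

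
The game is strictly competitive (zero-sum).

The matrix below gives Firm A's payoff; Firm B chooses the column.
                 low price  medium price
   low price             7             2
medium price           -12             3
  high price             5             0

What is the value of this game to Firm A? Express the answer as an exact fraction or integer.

9/4

Row high price is strictly dominated by row low price, so Firm A never plays it.
The remaining 2×2 game on (low price, medium price) × (low price, medium price) has no saddle point. Let Firm A play low price with probability p; indifference gives 7p − 12(1−p) = 2p + 3(1−p), so p = 3/4.
Similarly Firm B's optimal q on low price is 1/20, and the value is 7·(1/20) + (2)·(19/20) = 9/4.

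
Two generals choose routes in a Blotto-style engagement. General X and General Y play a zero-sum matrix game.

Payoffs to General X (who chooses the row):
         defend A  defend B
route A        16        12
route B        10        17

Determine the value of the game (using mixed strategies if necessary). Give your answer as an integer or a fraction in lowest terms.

Row minima are 12 and 10, so General X's maximin is 12; column maxima are 16 and 17, so General Y's minimax is 16. These differ, so the equilibrium is in mixed strategies.
Let General X play route A with probability p. General Y is indifferent when 16p + 10(1−p) = 12p + 17(1−p), giving p = 7/11.
Let General Y play defend A with probability q. General X is indifferent when 16q + 12(1−q) = 10q + 17(1−q), giving q = 5/11.
The value is 16·(5/11) + (12)·(6/11) = 152/11.

152/11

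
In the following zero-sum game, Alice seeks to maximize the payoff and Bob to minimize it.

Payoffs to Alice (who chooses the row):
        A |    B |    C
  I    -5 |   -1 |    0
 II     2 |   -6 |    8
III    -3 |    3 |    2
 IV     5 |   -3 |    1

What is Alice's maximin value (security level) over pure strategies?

-3

The worst-case payoff for each row is I: -5, II: -6, III: -3, IV: -3.
The best of these is -3.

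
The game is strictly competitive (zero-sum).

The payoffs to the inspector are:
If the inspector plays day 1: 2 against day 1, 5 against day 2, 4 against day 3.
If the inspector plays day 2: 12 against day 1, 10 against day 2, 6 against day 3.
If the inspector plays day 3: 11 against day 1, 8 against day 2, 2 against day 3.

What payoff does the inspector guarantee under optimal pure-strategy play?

6

Row minima: 2, 6, 2 → the inspector's maximin is 6.
Column maxima: 12, 10, 6 → the inspectee's minimax is 6.
They coincide at (day 2, day 3), so the value is 6.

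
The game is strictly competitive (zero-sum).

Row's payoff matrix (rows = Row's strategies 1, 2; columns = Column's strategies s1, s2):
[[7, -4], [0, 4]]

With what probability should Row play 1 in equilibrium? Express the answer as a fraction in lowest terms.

4/15

Row minima are -4 and 0, so Row's maximin is 0; column maxima are 7 and 4, so Column's minimax is 4. These differ, so the equilibrium is in mixed strategies.
Let Row play 1 with probability p. Column is indifferent when 7p = −4p + 4(1−p), giving p = 4/15.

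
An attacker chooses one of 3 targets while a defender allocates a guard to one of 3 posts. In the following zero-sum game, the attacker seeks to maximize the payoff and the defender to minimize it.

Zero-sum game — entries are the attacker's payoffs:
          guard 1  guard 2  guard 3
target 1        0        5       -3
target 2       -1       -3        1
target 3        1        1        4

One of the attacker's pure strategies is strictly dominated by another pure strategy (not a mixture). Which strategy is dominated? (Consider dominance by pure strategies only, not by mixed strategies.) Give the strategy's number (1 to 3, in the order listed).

Compare target 2 with target 3: 1 > -1, 1 > -3, 4 > 1.
So target 3 strictly dominates target 2 for the attacker; target 2 is strictly dominated.

2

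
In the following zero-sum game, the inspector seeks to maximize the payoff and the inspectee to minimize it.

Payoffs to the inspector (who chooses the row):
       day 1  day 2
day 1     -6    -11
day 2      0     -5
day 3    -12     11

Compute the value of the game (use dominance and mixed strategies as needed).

-15/7

Row day 1 is strictly dominated by row day 2, so the inspector never plays it.
The remaining 2×2 game on (day 2, day 3) × (day 1, day 2) has no saddle point. Let the inspector play day 2 with probability p; indifference gives −12(1−p) = −5p + 11(1−p), so p = 23/28.
Similarly the inspectee's optimal q on day 1 is 4/7, and the value is 0·(4/7) + (-5)·(3/7) = -15/7.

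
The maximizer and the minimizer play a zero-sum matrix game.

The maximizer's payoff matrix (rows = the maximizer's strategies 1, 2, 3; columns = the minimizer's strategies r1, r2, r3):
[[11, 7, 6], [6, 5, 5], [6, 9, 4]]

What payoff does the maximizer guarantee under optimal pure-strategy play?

Row minima: 6, 5, 4 → the maximizer's maximin is 6.
Column maxima: 11, 9, 6 → the minimizer's minimax is 6.
They coincide at (1, r3), so the value is 6.

6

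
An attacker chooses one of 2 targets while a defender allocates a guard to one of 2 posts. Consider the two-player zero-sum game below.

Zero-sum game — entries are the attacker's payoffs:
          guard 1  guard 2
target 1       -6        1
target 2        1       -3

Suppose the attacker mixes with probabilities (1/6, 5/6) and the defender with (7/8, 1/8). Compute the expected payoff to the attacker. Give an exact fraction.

-7/16

Against (7/8, 1/8), each row's expected payoff is target 1: -41/8; target 2: 1/2.
Taking the (1/6, 5/6)-weighted average: (1/6)·(-41/8) + (5/6)·(1/2) = -7/16.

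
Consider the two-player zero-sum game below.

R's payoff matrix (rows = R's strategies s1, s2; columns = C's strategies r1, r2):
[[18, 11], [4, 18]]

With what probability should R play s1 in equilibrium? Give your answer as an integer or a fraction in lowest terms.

Row minima are 11 and 4, so R's maximin is 11; column maxima are 18 and 18, so C's minimax is 18. These differ, so the equilibrium is in mixed strategies.
Let R play s1 with probability p. C is indifferent when 18p + 4(1−p) = 11p + 18(1−p), giving p = 2/3.

2/3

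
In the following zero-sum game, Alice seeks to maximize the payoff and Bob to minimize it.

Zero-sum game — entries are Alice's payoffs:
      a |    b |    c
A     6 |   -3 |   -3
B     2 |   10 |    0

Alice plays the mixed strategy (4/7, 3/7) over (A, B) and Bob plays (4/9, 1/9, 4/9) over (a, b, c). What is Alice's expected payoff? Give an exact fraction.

Against (4/9, 1/9, 4/9), each row's expected payoff is A: 1; B: 2.
Taking the (4/7, 3/7)-weighted average: (4/7)·(1) + (3/7)·(2) = 10/7.

10/7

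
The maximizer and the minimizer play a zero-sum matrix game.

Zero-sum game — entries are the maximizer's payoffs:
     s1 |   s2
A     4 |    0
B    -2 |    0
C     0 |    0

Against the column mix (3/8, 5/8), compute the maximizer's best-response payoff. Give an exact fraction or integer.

A: (4)·(3/8) + (0)·(5/8) = 3/2.
B: (-2)·(3/8) + (0)·(5/8) = -3/4.
C: (0)·(3/8) + (0)·(5/8) = 0.
The best pure response is A with expected payoff 3/2.

3/2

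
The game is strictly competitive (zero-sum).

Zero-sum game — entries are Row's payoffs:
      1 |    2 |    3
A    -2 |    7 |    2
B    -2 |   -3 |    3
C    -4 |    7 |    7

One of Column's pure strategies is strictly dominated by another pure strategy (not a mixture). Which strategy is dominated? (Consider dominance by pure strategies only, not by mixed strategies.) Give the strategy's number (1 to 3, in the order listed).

Column prefers columns that give Row less. Compare 3 with 1: -2 < 2, -2 < 3, -4 < 7.
So 1 strictly dominates 3 for Column; 3 is strictly dominated.

3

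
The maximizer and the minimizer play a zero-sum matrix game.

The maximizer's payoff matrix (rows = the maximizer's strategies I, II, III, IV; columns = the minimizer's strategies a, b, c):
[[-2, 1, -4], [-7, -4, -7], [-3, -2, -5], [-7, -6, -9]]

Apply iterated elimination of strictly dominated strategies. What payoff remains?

Column b is strictly dominated by a for the minimizer (-2<1, -7<-4, -3<-2, -7<-6); eliminate b.
Row IV is strictly dominated by row I (-2>-7, -4>-9); eliminate IV.
Row III is strictly dominated by row I (-2>-3, -4>-5); eliminate III.
Row II is strictly dominated by row I (-2>-7, -4>-7); eliminate II.
Column a is strictly dominated by c for the minimizer (-4<-2); eliminate a.
Only (I, c) remains, with payoff -4.

-4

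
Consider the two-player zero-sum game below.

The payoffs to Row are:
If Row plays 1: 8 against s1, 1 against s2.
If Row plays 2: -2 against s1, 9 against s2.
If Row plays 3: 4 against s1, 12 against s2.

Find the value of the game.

92/15

Row 2 is strictly dominated by row 3, so Row never plays it.
The remaining 2×2 game on (1, 3) × (s1, s2) has no saddle point. Let Row play 1 with probability p; indifference gives 8p + 4(1−p) = p + 12(1−p), so p = 8/15.
Similarly Column's optimal q on s1 is 11/15, and the value is 8·(11/15) + (1)·(4/15) = 92/15.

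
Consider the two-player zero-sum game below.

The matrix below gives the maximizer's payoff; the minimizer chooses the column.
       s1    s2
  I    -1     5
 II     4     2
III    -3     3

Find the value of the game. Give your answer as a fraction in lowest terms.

11/4

Row III is strictly dominated by row I, so the maximizer never plays it.
The remaining 2×2 game on (I, II) × (s1, s2) has no saddle point. Let the maximizer play I with probability p; indifference gives −p + 4(1−p) = 5p + 2(1−p), so p = 1/4.
Similarly the minimizer's optimal q on s1 is 3/8, and the value is -1·(3/8) + (5)·(5/8) = 11/4.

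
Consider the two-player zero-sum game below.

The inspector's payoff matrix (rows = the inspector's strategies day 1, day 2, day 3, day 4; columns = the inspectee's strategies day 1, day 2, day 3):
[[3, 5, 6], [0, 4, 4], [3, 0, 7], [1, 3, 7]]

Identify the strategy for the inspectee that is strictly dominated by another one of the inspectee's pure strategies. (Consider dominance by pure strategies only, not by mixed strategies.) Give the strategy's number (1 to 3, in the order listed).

The inspectee prefers columns that give the inspector less. Compare day 3 with day 1: 3 < 6, 0 < 4, 3 < 7, 1 < 7.
So day 1 strictly dominates day 3 for the inspectee; day 3 is strictly dominated.

3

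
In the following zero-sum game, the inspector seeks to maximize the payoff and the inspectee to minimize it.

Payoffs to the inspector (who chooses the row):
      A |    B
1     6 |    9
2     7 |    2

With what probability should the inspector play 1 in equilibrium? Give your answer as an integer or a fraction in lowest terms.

5/8

Row minima are 6 and 2, so the inspector's maximin is 6; column maxima are 7 and 9, so the inspectee's minimax is 7. These differ, so the equilibrium is in mixed strategies.
Let the inspector play 1 with probability p. The inspectee is indifferent when 6p + 7(1−p) = 9p + 2(1−p), giving p = 5/8.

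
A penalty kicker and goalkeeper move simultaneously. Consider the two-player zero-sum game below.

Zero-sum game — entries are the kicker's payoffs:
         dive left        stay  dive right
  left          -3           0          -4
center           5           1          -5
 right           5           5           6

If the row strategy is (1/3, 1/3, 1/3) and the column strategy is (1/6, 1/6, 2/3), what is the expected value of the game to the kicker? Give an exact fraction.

Against (1/6, 1/6, 2/3), each row's expected payoff is left: -19/6; center: -7/3; right: 17/3.
Taking the (1/3, 1/3, 1/3)-weighted average: (1/3)·(-19/6) + (1/3)·(-7/3) + (1/3)·(17/3) = 1/18.

1/18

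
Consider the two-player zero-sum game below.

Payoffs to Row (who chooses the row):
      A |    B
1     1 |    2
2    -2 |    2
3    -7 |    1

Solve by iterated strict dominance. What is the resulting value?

1

Column B is strictly dominated by A for Column (1<2, -2<2, -7<1); eliminate B.
Row 2 is strictly dominated by row 1 (1>-2); eliminate 2.
Row 3 is strictly dominated by row 1 (1>-7); eliminate 3.
Only (1, A) remains, with payoff 1.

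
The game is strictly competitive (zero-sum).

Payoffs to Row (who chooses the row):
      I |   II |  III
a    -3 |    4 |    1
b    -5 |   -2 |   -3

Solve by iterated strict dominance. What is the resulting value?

-3

Row b is strictly dominated by row a (-3>-5, 4>-2, 1>-3); eliminate b.
Column III is strictly dominated by I for Column (-3<1); eliminate III.
Column II is strictly dominated by I for Column (-3<4); eliminate II.
Only (a, I) remains, with payoff -3.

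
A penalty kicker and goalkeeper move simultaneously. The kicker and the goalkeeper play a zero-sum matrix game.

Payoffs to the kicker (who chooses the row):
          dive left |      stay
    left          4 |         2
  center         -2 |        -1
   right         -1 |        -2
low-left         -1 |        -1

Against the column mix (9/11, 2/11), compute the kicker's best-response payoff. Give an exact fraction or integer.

left: (4)·(9/11) + (2)·(2/11) = 40/11.
center: (-2)·(9/11) + (-1)·(2/11) = -20/11.
right: (-1)·(9/11) + (-2)·(2/11) = -13/11.
low-left: (-1)·(9/11) + (-1)·(2/11) = -1.
The best pure response is left with expected payoff 40/11.

40/11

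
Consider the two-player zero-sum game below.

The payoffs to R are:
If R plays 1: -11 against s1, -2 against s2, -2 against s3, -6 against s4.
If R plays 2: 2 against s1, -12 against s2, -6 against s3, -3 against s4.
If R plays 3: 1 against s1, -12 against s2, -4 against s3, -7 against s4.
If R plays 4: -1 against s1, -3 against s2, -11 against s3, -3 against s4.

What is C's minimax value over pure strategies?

The worst case (largest entry) in each column is s1: 2, s2: -2, s3: -2, s4: -3.
The best (smallest) of these is -3.

-3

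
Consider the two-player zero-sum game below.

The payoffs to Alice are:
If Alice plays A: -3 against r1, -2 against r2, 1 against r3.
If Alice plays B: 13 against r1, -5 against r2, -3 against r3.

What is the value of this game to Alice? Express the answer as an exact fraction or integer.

-41/19

Column r3 is strictly dominated by r2 for Bob (it gives Alice more in every row).
The remaining 2×2 game on (A, B) × (r1, r2) has no saddle point. Let Alice play A with probability p; indifference gives −3p + 13(1−p) = −2p − 5(1−p), so p = 18/19.
Similarly Bob's optimal q on r1 is 3/19, and the value is -3·(3/19) + (-2)·(16/19) = -41/19.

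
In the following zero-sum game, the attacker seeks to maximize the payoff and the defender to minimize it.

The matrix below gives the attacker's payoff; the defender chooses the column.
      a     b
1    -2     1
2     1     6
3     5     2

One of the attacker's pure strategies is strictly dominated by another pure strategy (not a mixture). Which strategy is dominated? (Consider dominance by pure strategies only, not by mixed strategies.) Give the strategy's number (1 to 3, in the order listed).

Compare 1 with 2: 1 > -2, 6 > 1.
So 2 strictly dominates 1 for the attacker; 1 is strictly dominated.

1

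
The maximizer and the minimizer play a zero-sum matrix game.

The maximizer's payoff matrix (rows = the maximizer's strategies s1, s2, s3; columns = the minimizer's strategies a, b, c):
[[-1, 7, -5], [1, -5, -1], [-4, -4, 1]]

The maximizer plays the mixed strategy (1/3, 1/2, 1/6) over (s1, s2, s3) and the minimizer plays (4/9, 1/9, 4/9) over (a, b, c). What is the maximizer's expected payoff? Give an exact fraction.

-65/54

Against (4/9, 1/9, 4/9), each row's expected payoff is s1: -17/9; s2: -5/9; s3: -16/9.
Taking the (1/3, 1/2, 1/6)-weighted average: (1/3)·(-17/9) + (1/2)·(-5/9) + (1/6)·(-16/9) = -65/54.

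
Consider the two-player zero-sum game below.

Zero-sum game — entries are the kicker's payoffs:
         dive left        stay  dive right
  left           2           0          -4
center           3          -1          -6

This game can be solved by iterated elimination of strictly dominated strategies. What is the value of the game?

Column dive left is strictly dominated by stay for the goalkeeper (0<2, -1<3); eliminate dive left.
Row center is strictly dominated by row left (0>-1, -4>-6); eliminate center.
Column stay is strictly dominated by dive right for the goalkeeper (-4<0); eliminate stay.
Only (left, dive right) remains, with payoff -4.

-4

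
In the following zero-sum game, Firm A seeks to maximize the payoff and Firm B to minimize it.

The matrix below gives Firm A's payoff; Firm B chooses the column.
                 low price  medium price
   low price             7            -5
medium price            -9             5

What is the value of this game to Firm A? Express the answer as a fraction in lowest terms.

Row minima are -5 and -9, so Firm A's maximin is -5; column maxima are 7 and 5, so Firm B's minimax is 5. These differ, so the equilibrium is in mixed strategies.
Let Firm A play low price with probability p. Firm B is indifferent when 7p − 9(1−p) = −5p + 5(1−p), giving p = 7/13.
Let Firm B play low price with probability q. Firm A is indifferent when 7q − 5(1−q) = −9q + 5(1−q), giving q = 5/13.
The value is 7·(5/13) + (-5)·(8/13) = -5/13.

-5/13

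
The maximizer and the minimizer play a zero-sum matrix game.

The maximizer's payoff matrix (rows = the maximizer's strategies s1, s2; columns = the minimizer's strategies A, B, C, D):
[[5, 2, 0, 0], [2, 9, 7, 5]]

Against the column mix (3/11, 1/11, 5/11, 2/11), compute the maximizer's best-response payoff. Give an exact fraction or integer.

s1: (5)·(3/11) + (2)·(1/11) + (0)·(5/11) + (0)·(2/11) = 17/11.
s2: (2)·(3/11) + (9)·(1/11) + (7)·(5/11) + (5)·(2/11) = 60/11.
The best pure response is s2 with expected payoff 60/11.

60/11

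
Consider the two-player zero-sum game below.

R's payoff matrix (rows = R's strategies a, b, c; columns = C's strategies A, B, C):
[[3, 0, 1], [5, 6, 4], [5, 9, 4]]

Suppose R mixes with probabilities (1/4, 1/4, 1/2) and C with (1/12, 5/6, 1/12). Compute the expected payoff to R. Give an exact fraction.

271/48

Against (1/12, 5/6, 1/12), each row's expected payoff is a: 1/3; b: 23/4; c: 33/4.
Taking the (1/4, 1/4, 1/2)-weighted average: (1/4)·(1/3) + (1/4)·(23/4) + (1/2)·(33/4) = 271/48.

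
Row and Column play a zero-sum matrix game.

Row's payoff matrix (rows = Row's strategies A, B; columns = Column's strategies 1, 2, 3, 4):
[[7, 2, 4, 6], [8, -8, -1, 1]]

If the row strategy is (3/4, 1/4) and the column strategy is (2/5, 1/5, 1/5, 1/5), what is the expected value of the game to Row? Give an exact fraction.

Against (2/5, 1/5, 1/5, 1/5), each row's expected payoff is A: 26/5; B: 8/5.
Taking the (3/4, 1/4)-weighted average: (3/4)·(26/5) + (1/4)·(8/5) = 43/10.

43/10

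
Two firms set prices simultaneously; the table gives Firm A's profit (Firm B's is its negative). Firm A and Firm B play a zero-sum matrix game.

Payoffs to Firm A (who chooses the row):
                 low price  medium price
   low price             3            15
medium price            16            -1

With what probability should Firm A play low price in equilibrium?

17/29

Row minima are 3 and -1, so Firm A's maximin is 3; column maxima are 16 and 15, so Firm B's minimax is 15. These differ, so the equilibrium is in mixed strategies.
Let Firm A play low price with probability p. Firm B is indifferent when 3p + 16(1−p) = 15p − (1−p), giving p = 17/29.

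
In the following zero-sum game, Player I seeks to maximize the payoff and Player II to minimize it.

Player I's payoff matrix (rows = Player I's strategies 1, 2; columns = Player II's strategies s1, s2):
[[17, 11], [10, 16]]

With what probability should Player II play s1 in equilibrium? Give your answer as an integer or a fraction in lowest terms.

Row minima are 11 and 10, so Player I's maximin is 11; column maxima are 17 and 16, so Player II's minimax is 16. These differ, so the equilibrium is in mixed strategies.
Let Player II play s1 with probability q. Player I is indifferent when 17q + 11(1−q) = 10q + 16(1−q), giving q = 5/12.

5/12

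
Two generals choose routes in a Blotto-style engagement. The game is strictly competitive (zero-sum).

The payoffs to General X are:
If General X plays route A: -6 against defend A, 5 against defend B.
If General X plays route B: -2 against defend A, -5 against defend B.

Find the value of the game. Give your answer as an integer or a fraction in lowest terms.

-20/7

Row minima are -6 and -5, so General X's maximin is -5; column maxima are -2 and 5, so General Y's minimax is -2. These differ, so the equilibrium is in mixed strategies.
Let General X play route A with probability p. General Y is indifferent when −6p − 2(1−p) = 5p − 5(1−p), giving p = 3/14.
Let General Y play defend A with probability q. General X is indifferent when −6q + 5(1−q) = −2q − 5(1−q), giving q = 5/7.
The value is -6·(5/7) + (5)·(2/7) = -20/7.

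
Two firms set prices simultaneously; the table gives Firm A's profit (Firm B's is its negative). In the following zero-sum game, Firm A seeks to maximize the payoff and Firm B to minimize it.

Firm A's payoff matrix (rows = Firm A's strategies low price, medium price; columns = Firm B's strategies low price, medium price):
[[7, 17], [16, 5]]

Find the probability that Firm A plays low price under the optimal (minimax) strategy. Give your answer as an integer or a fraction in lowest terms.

Row minima are 7 and 5, so Firm A's maximin is 7; column maxima are 16 and 17, so Firm B's minimax is 16. These differ, so the equilibrium is in mixed strategies.
Let Firm A play low price with probability p. Firm B is indifferent when 7p + 16(1−p) = 17p + 5(1−p), giving p = 11/21.

11/21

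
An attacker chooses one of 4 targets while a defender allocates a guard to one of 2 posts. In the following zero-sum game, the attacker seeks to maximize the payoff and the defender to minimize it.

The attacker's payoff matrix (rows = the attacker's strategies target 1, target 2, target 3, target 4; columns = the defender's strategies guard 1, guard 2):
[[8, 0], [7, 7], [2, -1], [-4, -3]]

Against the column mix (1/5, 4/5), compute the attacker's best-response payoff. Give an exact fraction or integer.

target 1: (8)·(1/5) + (0)·(4/5) = 8/5.
target 2: (7)·(1/5) + (7)·(4/5) = 7.
target 3: (2)·(1/5) + (-1)·(4/5) = -2/5.
target 4: (-4)·(1/5) + (-3)·(4/5) = -16/5.
The best pure response is target 2 with expected payoff 7.

7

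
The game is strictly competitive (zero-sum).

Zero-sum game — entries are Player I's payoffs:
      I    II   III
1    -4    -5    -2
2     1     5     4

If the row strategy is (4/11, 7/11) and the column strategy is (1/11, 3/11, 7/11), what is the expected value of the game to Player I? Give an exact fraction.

Against (1/11, 3/11, 7/11), each row's expected payoff is 1: -3; 2: 4.
Taking the (4/11, 7/11)-weighted average: (4/11)·(-3) + (7/11)·(4) = 16/11.

16/11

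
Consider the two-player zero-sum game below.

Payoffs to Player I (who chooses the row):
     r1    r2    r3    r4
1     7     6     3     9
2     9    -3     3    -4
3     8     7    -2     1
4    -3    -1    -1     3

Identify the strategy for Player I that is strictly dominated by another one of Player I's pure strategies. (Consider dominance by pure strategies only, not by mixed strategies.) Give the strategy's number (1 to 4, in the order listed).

Compare 4 with 1: 7 > -3, 6 > -1, 3 > -1, 9 > 3.
So 1 strictly dominates 4 for Player I; 4 is strictly dominated.

4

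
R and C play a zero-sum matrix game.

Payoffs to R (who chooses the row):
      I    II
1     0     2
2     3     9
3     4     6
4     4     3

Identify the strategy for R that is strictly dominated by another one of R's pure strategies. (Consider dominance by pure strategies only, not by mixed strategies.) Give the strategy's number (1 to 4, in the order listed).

Compare 1 with 2: 3 > 0, 9 > 2.
So 2 strictly dominates 1 for R; 1 is strictly dominated.

1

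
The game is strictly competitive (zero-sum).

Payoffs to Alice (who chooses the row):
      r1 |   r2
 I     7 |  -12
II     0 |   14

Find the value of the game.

98/33

Row minima are -12 and 0, so Alice's maximin is 0; column maxima are 7 and 14, so Bob's minimax is 7. These differ, so the equilibrium is in mixed strategies.
Let Alice play I with probability p. Bob is indifferent when 7p = −12p + 14(1−p), giving p = 14/33.
Let Bob play r1 with probability q. Alice is indifferent when 7q − 12(1−q) = 14(1−q), giving q = 26/33.
The value is 7·(26/33) + (-12)·(7/33) = 98/33.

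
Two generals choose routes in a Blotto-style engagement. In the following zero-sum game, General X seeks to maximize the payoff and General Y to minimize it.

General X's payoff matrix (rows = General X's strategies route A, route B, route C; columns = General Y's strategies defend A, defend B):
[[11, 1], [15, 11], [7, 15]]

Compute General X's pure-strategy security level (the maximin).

11

The worst-case payoff for each row is route A: 1, route B: 11, route C: 7.
The best of these is 11.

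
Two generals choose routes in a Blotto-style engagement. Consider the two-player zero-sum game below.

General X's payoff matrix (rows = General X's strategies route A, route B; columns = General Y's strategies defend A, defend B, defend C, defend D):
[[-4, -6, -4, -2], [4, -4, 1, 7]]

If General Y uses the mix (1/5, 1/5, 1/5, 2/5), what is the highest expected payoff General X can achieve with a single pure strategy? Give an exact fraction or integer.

route A: (-4)·(1/5) + (-6)·(1/5) + (-4)·(1/5) + (-2)·(2/5) = -18/5.
route B: (4)·(1/5) + (-4)·(1/5) + (1)·(1/5) + (7)·(2/5) = 3.
The best pure response is route B with expected payoff 3.

3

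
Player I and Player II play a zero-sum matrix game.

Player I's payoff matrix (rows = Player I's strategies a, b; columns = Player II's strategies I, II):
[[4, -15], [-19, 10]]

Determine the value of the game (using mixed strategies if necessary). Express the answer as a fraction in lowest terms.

Row minima are -15 and -19, so Player I's maximin is -15; column maxima are 4 and 10, so Player II's minimax is 4. These differ, so the equilibrium is in mixed strategies.
Let Player I play a with probability p. Player II is indifferent when 4p − 19(1−p) = −15p + 10(1−p), giving p = 29/48.
Let Player II play I with probability q. Player I is indifferent when 4q − 15(1−q) = −19q + 10(1−q), giving q = 25/48.
The value is 4·(25/48) + (-15)·(23/48) = -245/48.

-245/48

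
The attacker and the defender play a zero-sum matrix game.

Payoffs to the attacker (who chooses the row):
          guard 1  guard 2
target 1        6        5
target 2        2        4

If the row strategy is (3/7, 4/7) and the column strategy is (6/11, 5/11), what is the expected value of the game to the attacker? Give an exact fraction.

Against (6/11, 5/11), each row's expected payoff is target 1: 61/11; target 2: 32/11.
Taking the (3/7, 4/7)-weighted average: (3/7)·(61/11) + (4/7)·(32/11) = 311/77.

311/77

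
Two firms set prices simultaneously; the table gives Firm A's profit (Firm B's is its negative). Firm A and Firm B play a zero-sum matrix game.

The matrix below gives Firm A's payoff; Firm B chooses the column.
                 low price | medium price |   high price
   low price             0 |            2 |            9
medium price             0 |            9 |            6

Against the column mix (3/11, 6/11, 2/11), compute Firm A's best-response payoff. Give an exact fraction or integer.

6

low price: (0)·(3/11) + (2)·(6/11) + (9)·(2/11) = 30/11.
medium price: (0)·(3/11) + (9)·(6/11) + (6)·(2/11) = 6.
The best pure response is medium price with expected payoff 6.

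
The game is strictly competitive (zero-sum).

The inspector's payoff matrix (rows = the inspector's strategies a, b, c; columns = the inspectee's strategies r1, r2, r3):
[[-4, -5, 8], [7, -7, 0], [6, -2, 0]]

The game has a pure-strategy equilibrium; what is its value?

-2

Row minima: -5, -7, -2 → the inspector's maximin is -2.
Column maxima: 7, -2, 8 → the inspectee's minimax is -2.
They coincide at (c, r2), so the value is -2.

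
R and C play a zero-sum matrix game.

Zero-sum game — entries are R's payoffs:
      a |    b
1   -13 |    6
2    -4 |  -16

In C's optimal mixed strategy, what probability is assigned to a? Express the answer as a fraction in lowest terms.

22/31

Row minima are -13 and -16, so R's maximin is -13; column maxima are -4 and 6, so C's minimax is -4. These differ, so the equilibrium is in mixed strategies.
Let C play a with probability q. R is indifferent when −13q + 6(1−q) = −4q − 16(1−q), giving q = 22/31.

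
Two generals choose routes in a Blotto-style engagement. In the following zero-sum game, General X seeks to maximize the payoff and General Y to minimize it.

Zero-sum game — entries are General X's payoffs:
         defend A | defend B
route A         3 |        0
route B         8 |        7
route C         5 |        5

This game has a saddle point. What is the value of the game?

Row minima: 0, 7, 5 → General X's maximin is 7.
Column maxima: 8, 7 → General Y's minimax is 7.
They coincide at (route B, defend B), so the value is 7.

7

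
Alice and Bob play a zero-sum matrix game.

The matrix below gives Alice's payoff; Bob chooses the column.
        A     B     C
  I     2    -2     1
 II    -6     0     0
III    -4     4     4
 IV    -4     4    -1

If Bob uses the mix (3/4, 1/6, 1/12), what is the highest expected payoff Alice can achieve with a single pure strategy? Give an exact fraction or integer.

I: (2)·(3/4) + (-2)·(1/6) + (1)·(1/12) = 5/4.
II: (-6)·(3/4) + (0)·(1/6) + (0)·(1/12) = -9/2.
III: (-4)·(3/4) + (4)·(1/6) + (4)·(1/12) = -2.
IV: (-4)·(3/4) + (4)·(1/6) + (-1)·(1/12) = -29/12.
The best pure response is I with expected payoff 5/4.

5/4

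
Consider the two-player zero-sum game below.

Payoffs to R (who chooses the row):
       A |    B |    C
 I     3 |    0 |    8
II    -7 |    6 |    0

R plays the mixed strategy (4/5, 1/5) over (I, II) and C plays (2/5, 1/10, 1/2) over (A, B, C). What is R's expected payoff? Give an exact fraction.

Against (2/5, 1/10, 1/2), each row's expected payoff is I: 26/5; II: -11/5.
Taking the (4/5, 1/5)-weighted average: (4/5)·(26/5) + (1/5)·(-11/5) = 93/25.

93/25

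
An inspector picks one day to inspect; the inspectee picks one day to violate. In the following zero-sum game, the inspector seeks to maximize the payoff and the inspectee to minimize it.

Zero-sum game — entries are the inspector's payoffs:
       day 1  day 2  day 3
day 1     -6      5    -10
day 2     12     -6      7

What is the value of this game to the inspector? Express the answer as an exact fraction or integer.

Column day 1 is strictly dominated by day 3 for the inspectee (it gives the inspector more in every row).
The remaining 2×2 game on (day 1, day 2) × (day 2, day 3) has no saddle point. Let the inspector play day 1 with probability p; indifference gives 5p − 6(1−p) = −10p + 7(1−p), so p = 13/28.
Similarly the inspectee's optimal q on day 2 is 17/28, and the value is 5·(17/28) + (-10)·(11/28) = -25/28.

-25/28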